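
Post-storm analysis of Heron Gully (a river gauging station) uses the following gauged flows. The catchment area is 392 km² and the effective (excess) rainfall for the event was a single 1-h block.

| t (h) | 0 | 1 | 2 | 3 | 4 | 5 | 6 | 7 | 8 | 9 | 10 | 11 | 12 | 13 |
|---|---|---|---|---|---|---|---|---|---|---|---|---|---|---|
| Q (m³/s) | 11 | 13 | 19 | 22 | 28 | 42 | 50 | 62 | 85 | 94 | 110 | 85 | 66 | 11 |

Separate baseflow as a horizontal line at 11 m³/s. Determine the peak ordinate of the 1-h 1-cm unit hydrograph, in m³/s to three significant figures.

U_p ≈ 198 m³/s

Direct runoff: 0.0, 2.0, 8.0, 11.0, 17.0, 31.0, 39.0, 51.0, 74.0, 83.0, 99.0, 74.0, 55.0, 0.0 m³/s; ΣQ_DR = 544.0 m³/s, peak = 99.0 m³/s.
Runoff depth d = ΣQ_DR·Δt / A = 544.0 × 3600 / (392 km²) = 4.996 mm.
The 1-cm UH is the DRH scaled by (10 mm)/d, so U_p = 99.0 × 10/4.996 = 198 m³/s.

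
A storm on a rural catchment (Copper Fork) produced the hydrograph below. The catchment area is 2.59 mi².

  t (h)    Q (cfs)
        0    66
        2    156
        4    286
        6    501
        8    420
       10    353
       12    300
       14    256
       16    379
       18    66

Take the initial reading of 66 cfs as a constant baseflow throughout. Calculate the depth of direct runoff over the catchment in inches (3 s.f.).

Direct runoff: 0.0, 90.0, 220.0, 435.0, 354.0, 287.0, 234.0, 190.0, 313.0, 0.0 cfs; ΣQ_DR = 2123 cfs.
V = ΣQ_DR · Δt = 2123 × 7200 s = 1.529 × 10^7 ft³.
Over A = 2.59 mi², depth = V / A = 2.54 in.

d ≈ 2.54 in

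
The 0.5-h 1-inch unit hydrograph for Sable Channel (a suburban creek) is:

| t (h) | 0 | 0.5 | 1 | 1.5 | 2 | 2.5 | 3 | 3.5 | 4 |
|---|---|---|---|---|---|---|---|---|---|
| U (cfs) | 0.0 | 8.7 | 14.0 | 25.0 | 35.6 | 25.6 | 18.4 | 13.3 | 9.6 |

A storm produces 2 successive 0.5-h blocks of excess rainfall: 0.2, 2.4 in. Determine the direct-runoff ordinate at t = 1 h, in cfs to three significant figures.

By discrete convolution, Q_j = Σ (P_i / 1 in) · U_{j−i}.
At t = 1 h (j=2): Q = (0.2/1)·14.0 + (2.4/1)·8.7 = 23.7 cfs.

Q ≈ 23.7 cfs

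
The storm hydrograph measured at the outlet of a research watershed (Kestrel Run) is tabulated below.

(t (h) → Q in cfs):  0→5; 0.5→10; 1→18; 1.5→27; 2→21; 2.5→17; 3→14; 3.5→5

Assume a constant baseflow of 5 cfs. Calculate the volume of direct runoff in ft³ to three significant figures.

Direct-runoff ordinates (Q − Q_b): 0.0, 5.0, 13.0, 22.0, 16.0, 12.0, 9.0, 0.0 cfs.
ΣQ_DR = 77.00 cfs.
With Δt = 0.5 h = 1800 s, V = ΣQ_DR · Δt = 77.00 × 1800 = 1.39 × 10^5 ft³.

V ≈ 1.39 × 10^5 ft³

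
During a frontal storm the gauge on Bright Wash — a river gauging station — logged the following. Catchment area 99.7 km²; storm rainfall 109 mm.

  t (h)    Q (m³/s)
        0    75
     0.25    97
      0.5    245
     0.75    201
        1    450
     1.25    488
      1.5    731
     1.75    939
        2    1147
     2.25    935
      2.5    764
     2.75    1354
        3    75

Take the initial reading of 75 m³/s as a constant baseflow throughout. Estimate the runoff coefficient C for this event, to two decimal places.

C ≈ 0.54

ΣQ_DR = 6526 m³/s; V = ΣQ_DR·Δt = 5.873 × 10^6 m³.
Runoff depth d = V / A = 58.91 mm.
C = d / P = 58.91 / 109 = 0.54.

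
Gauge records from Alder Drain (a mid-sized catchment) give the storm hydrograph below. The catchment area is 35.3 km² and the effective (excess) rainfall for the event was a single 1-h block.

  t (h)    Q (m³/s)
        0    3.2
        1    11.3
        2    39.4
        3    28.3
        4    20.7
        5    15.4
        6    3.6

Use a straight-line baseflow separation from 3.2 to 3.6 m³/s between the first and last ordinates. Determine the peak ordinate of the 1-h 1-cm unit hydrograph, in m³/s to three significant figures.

Direct runoff: 0.00, 8.03, 36.07, 24.90, 17.23, 11.87, 0.00 m³/s; ΣQ_DR = 98.10 m³/s, peak = 36.07 m³/s.
Runoff depth d = ΣQ_DR·Δt / A = 98.10 × 3600 / (35.3 km²) = 10.00 mm.
The 1-cm UH is the DRH scaled by (10 mm)/d, so U_p = 36.07 × 10/10.00 = 36.1 m³/s.

U_p ≈ 36.1 m³/s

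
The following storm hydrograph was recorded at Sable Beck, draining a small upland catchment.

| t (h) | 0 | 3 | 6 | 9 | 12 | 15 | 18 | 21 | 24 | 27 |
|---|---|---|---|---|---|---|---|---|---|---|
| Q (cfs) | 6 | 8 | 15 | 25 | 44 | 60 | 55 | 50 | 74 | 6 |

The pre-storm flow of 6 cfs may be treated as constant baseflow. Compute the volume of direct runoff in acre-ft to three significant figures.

V ≈ 70.2 acre-ft

Direct-runoff ordinates (Q − Q_b): 0.0, 2.0, 9.0, 19.0, 38.0, 54.0, 49.0, 44.0, 68.0, 0.0 cfs.
ΣQ_DR = 283.0 cfs.
With Δt = 3 h = 10800 s, V = ΣQ_DR · Δt = 283.0 × 10800 = 3.06 × 10^6 ft³ = 70.2 acre-ft.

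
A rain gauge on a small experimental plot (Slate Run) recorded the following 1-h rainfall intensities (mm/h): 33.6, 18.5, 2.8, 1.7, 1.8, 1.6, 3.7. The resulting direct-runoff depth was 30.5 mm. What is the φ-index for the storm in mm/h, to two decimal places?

φ ≈ 10.80 mm/h

Only the 2 blocks with intensity above φ contribute runoff: 33.6, 18.5 mm/h.
Σ(I−φ)·Δt = d  ⇒  (33.6+18.5 − 2φ)·1 = 30.5
φ = (52.10 − 30.5/1) / 2 = 10.80 mm/h.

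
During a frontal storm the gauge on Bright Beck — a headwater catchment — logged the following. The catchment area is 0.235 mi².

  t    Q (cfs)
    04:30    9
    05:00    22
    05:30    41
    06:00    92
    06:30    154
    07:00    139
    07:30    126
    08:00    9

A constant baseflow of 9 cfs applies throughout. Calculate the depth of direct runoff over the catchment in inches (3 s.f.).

d ≈ 1.71 in

Direct runoff: 0.0, 13.0, 32.0, 83.0, 145.0, 130.0, 117.0, 0.0 cfs; ΣQ_DR = 520.0 cfs.
V = ΣQ_DR · Δt = 520.0 × 1800 s = 9.360 × 10^5 ft³.
Over A = 0.235 mi², depth = V / A = 1.71 in.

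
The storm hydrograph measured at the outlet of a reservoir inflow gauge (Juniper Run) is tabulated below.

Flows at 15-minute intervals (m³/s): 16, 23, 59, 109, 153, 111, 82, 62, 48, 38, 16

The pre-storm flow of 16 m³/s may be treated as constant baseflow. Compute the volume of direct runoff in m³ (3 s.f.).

V ≈ 4.87 × 10^5 m³

Direct-runoff ordinates (Q − Q_b): 0.0, 7.0, 43.0, 93.0, 137.0, 95.0, 66.0, 46.0, 32.0, 22.0, 0.0 m³/s.
ΣQ_DR = 541.0 m³/s.
With Δt = 0.25 h = 900 s, V = ΣQ_DR · Δt = 541.0 × 900 = 4.87 × 10^5 m³.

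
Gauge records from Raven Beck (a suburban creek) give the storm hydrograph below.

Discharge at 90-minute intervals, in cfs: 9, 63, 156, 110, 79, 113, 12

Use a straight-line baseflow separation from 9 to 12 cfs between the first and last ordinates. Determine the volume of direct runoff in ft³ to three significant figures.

V ≈ 2.53 × 10^6 ft³

Direct-runoff ordinates (Q − Q_b): 0.00, 53.50, 146.00, 99.50, 68.00, 101.50, 0.00 cfs.
ΣQ_DR = 468.5 cfs.
With Δt = 1.5 h = 5400 s, V = ΣQ_DR · Δt = 468.5 × 5400 = 2.53 × 10^6 ft³.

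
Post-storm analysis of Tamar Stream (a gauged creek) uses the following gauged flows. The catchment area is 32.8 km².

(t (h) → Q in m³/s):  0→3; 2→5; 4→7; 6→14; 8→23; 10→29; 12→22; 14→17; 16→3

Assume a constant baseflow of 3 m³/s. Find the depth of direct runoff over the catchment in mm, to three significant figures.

d ≈ 21.1 mm

Direct runoff: 0.0, 2.0, 4.0, 11.0, 20.0, 26.0, 19.0, 14.0, 0.0 m³/s; ΣQ_DR = 96.00 m³/s.
V = ΣQ_DR · Δt = 96.00 × 7200 s = 6.912 × 10^5 m³.
Over A = 32.8 km², depth = V / A = 21.1 mm.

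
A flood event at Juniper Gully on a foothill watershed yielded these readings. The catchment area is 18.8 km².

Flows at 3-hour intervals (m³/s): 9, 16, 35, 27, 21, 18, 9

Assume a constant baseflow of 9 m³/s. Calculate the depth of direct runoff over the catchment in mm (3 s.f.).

Direct runoff: 0.0, 7.0, 26.0, 18.0, 12.0, 9.0, 0.0 m³/s; ΣQ_DR = 72.00 m³/s.
V = ΣQ_DR · Δt = 72.00 × 10800 s = 7.776 × 10^5 m³.
Over A = 18.8 km², depth = V / A = 41.4 mm.

d ≈ 41.4 mm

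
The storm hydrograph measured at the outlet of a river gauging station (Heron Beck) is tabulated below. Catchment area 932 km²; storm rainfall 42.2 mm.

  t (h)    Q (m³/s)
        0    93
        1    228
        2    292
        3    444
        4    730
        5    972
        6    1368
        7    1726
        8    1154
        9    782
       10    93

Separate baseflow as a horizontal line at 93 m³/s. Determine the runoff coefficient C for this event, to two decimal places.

C ≈ 0.63

ΣQ_DR = 6859 m³/s; V = ΣQ_DR·Δt = 2.469 × 10^7 m³.
Runoff depth d = V / A = 26.49 mm.
C = d / P = 26.49 / 42.2 = 0.63.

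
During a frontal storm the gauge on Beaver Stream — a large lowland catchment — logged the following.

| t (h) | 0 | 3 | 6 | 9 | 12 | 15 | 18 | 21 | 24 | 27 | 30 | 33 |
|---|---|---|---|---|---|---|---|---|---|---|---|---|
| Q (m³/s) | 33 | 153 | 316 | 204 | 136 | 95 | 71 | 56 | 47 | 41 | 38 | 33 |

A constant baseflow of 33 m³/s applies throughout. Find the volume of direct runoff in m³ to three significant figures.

V ≈ 8.93 × 10^6 m³

Direct-runoff ordinates (Q − Q_b): 0.0, 120.0, 283.0, 171.0, 103.0, 62.0, 38.0, 23.0, 14.0, 8.0, 5.0, 0.0 m³/s.
ΣQ_DR = 827.0 m³/s.
With Δt = 3 h = 10800 s, V = ΣQ_DR · Δt = 827.0 × 10800 = 8.93 × 10^6 m³.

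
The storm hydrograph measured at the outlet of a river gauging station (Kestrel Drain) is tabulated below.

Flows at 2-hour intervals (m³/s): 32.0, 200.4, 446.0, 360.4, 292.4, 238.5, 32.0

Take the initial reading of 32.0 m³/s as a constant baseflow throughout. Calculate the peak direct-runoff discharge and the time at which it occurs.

Q_p = 414.0 m³/s at t = 4 h

Subtracting baseflow gives direct-runoff ordinates: 0.0, 168.4, 414.0, 328.4, 260.4, 206.5, 0.0 m³/s.
The maximum is 414.0 m³/s, occurring at the reading for t = 4 h.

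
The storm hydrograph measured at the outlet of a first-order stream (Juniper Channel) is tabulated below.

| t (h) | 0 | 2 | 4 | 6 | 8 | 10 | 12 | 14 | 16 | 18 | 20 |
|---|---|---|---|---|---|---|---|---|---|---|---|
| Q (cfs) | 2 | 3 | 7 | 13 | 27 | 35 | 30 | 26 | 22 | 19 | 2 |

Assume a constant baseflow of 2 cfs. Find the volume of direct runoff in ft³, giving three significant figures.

Direct-runoff ordinates (Q − Q_b): 0.0, 1.0, 5.0, 11.0, 25.0, 33.0, 28.0, 24.0, 20.0, 17.0, 0.0 cfs.
ΣQ_DR = 164.0 cfs.
With Δt = 2 h = 7200 s, V = ΣQ_DR · Δt = 164.0 × 7200 = 1.18 × 10^6 ft³.

V ≈ 1.18 × 10^6 ft³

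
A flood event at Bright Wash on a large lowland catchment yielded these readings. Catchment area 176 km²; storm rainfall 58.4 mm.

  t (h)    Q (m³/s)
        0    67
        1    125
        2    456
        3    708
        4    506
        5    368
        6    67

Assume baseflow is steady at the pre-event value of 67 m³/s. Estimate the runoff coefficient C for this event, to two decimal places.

ΣQ_DR = 1828 m³/s; V = ΣQ_DR·Δt = 6.581 × 10^6 m³.
Runoff depth d = V / A = 37.39 mm.
C = d / P = 37.39 / 58.4 = 0.64.

C ≈ 0.64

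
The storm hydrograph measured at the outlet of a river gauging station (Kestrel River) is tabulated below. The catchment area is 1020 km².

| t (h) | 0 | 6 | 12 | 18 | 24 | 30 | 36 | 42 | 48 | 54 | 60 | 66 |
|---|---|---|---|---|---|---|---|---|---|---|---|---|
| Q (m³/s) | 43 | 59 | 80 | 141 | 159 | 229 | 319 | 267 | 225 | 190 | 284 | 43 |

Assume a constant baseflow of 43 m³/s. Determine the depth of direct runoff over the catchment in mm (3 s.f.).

Direct runoff: 0.0, 16.0, 37.0, 98.0, 116.0, 186.0, 276.0, 224.0, 182.0, 147.0, 241.0, 0.0 m³/s; ΣQ_DR = 1523 m³/s.
V = ΣQ_DR · Δt = 1523 × 21600 s = 3.290 × 10^7 m³.
Over A = 1020 km², depth = V / A = 32.3 mm.

d ≈ 32.3 mm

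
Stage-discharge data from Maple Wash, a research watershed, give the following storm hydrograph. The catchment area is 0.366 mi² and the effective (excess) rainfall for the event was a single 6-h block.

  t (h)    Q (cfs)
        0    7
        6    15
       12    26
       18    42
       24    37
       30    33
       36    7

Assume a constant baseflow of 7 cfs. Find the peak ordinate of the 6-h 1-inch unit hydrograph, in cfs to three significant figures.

U_p ≈ 11.7 cfs

Direct runoff: 0.0, 8.0, 19.0, 35.0, 30.0, 26.0, 0.0 cfs; ΣQ_DR = 118.0 cfs, peak = 35.0 cfs.
Runoff depth d = ΣQ_DR·Δt / A = 118.0 × 21600 / (0.366 mi²) = 2.998 in.
The 1-inch UH is the DRH scaled by (1 in)/d, so U_p = 35.0 × 1/2.998 = 11.7 cfs.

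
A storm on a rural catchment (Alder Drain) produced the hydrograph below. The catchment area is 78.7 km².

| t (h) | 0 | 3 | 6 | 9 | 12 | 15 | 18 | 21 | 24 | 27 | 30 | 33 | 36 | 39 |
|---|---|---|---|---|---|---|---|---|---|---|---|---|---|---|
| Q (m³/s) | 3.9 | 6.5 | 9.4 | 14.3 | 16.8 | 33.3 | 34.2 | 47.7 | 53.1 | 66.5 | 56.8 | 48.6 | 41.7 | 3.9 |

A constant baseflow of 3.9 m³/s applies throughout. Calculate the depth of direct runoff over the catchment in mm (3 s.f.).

Direct runoff: 0.0, 2.6, 5.5, 10.4, 12.9, 29.4, 30.3, 43.8, 49.2, 62.6, 52.9, 44.7, 37.8, 0.0 m³/s; ΣQ_DR = 382.1 m³/s.
V = ΣQ_DR · Δt = 382.1 × 10800 s = 4.127 × 10^6 m³.
Over A = 78.7 km², depth = V / A = 52.4 mm.

d ≈ 52.4 mm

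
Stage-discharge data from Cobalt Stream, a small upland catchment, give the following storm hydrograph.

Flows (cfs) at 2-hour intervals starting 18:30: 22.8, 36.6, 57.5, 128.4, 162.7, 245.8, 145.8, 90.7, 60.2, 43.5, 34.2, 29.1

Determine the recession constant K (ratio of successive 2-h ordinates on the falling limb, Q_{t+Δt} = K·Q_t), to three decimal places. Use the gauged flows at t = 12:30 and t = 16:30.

Using the recession-limb readings at t = 12:30 and t = 16:30: Q falls from 43.5 to 29.1 cfs over 2 intervals.
K = (Q₂/Q₁)^(1/2) = (29.1/43.5)^(1/2) = 0.818.

K ≈ 0.818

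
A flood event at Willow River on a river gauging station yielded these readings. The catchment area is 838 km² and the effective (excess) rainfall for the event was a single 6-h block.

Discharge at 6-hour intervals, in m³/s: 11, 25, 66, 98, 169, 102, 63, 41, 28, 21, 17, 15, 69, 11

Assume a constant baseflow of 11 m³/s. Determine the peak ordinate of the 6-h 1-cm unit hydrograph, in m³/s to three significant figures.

Direct runoff: 0.0, 14.0, 55.0, 87.0, 158.0, 91.0, 52.0, 30.0, 17.0, 10.0, 6.0, 4.0, 58.0, 0.0 m³/s; ΣQ_DR = 582.0 m³/s, peak = 158.0 m³/s.
Runoff depth d = ΣQ_DR·Δt / A = 582.0 × 21600 / (838 km²) = 15.00 mm.
The 1-cm UH is the DRH scaled by (10 mm)/d, so U_p = 158.0 × 10/15.00 = 105 m³/s.

U_p ≈ 105 m³/s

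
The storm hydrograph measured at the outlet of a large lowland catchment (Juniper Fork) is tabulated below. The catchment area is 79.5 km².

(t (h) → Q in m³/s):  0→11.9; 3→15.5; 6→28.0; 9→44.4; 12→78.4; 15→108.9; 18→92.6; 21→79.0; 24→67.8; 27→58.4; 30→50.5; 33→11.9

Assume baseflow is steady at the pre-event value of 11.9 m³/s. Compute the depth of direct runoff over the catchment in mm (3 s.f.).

d ≈ 68.5 mm

Direct runoff: 0.0, 3.6, 16.1, 32.5, 66.5, 97.0, 80.7, 67.1, 55.9, 46.5, 38.6, 0.0 m³/s; ΣQ_DR = 504.5 m³/s.
V = ΣQ_DR · Δt = 504.5 × 10800 s = 5.449 × 10^6 m³.
Over A = 79.5 km², depth = V / A = 68.5 mm.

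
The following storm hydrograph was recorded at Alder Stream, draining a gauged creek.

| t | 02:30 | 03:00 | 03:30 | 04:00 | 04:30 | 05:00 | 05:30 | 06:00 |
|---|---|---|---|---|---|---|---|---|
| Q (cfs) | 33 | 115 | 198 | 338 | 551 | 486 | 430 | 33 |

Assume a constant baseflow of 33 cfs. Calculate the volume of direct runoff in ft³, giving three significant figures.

V ≈ 3.46 × 10^6 ft³

Direct-runoff ordinates (Q − Q_b): 0.0, 82.0, 165.0, 305.0, 518.0, 453.0, 397.0, 0.0 cfs.
ΣQ_DR = 1920 cfs.
With Δt = 0.5 h = 1800 s, V = ΣQ_DR · Δt = 1920 × 1800 = 3.46 × 10^6 ft³.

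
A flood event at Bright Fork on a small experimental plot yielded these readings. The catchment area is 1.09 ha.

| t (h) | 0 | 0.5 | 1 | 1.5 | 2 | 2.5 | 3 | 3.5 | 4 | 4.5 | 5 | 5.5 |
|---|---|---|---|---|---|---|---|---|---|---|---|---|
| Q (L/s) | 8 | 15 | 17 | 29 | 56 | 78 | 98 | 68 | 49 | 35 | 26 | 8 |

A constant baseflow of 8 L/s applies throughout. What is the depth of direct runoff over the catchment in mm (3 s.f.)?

Direct runoff: 0.0, 7.0, 9.0, 21.0, 48.0, 70.0, 90.0, 60.0, 41.0, 27.0, 18.0, 0.0 L/s; ΣQ_DR = 391.0 L/s.
V = ΣQ_DR · Δt = 391.0 × 1800 s = 7.038 × 10^5 L.
Over A = 1.09 ha, depth = V / A = 64.6 mm.

d ≈ 64.6 mm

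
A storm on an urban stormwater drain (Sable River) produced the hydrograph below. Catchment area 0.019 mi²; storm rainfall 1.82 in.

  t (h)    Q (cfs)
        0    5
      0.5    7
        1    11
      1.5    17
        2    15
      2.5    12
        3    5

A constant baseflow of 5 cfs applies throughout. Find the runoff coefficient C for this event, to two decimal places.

ΣQ_DR = 37.00 cfs; V = ΣQ_DR·Δt = 66600 ft³.
Runoff depth d = V / A = 1.509 in.
C = d / P = 1.509 / 1.82 = 0.83.

C ≈ 0.83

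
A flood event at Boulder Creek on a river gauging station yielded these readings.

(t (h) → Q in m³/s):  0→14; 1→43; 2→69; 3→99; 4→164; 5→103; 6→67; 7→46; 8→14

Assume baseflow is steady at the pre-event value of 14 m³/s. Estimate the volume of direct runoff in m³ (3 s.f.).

Direct-runoff ordinates (Q − Q_b): 0.0, 29.0, 55.0, 85.0, 150.0, 89.0, 53.0, 32.0, 0.0 m³/s.
ΣQ_DR = 493.0 m³/s.
With Δt = 1 h = 3600 s, V = ΣQ_DR · Δt = 493.0 × 3600 = 1.77 × 10^6 m³.

V ≈ 1.77 × 10^6 m³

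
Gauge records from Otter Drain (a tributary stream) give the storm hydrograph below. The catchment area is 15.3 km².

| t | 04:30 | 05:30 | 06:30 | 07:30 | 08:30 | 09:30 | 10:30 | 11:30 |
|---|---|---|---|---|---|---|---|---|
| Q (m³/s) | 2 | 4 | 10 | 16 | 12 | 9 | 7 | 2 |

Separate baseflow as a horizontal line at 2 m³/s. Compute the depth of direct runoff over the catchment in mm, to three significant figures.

Direct runoff: 0.0, 2.0, 8.0, 14.0, 10.0, 7.0, 5.0, 0.0 m³/s; ΣQ_DR = 46.00 m³/s.
V = ΣQ_DR · Δt = 46.00 × 3600 s = 1.656 × 10^5 m³.
Over A = 15.3 km², depth = V / A = 10.8 mm.

d ≈ 10.8 mm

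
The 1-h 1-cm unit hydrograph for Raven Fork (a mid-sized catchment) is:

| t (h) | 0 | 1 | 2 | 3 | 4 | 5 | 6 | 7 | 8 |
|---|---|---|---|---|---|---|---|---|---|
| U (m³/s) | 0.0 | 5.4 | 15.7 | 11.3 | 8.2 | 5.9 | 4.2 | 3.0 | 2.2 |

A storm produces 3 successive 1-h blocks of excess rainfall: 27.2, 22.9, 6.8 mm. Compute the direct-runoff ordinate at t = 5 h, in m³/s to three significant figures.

By discrete convolution, Q_j = Σ (P_i / 10 mm) · U_{j−i}.
At t = 5 h (j=5): Q = (27.2/10)·5.9 + (22.9/10)·8.2 + (6.8/10)·11.3 = 42.5 m³/s.

Q ≈ 42.5 m³/s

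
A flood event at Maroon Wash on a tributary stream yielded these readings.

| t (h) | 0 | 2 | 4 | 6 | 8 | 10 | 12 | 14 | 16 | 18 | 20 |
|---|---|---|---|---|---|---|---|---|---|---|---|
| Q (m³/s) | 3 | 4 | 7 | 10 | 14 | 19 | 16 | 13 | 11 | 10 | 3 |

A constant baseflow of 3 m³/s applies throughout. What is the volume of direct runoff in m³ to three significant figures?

V ≈ 5.54 × 10^5 m³

Direct-runoff ordinates (Q − Q_b): 0.0, 1.0, 4.0, 7.0, 11.0, 16.0, 13.0, 10.0, 8.0, 7.0, 0.0 m³/s.
ΣQ_DR = 77.00 m³/s.
With Δt = 2 h = 7200 s, V = ΣQ_DR · Δt = 77.00 × 7200 = 5.54 × 10^5 m³.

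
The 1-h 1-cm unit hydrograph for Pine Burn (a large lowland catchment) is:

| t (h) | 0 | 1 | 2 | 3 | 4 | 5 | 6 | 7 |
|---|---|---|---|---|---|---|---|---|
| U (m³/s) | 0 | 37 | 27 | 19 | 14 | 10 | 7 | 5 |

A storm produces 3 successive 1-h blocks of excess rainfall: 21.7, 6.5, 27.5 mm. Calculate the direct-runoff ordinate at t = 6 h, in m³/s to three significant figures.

Q ≈ 60.2 m³/s

By discrete convolution, Q_j = Σ (P_i / 10 mm) · U_{j−i}.
At t = 6 h (j=6): Q = (21.7/10)·7 + (6.5/10)·10 + (27.5/10)·14 = 60.2 m³/s.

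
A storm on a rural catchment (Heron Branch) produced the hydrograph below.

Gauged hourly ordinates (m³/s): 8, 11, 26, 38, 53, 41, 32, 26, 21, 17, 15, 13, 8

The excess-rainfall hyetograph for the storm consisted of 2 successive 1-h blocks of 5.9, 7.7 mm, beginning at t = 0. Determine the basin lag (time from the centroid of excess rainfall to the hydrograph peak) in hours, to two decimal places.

Centroid of excess rainfall: t_c = Σ P_i·t̄_i / ΣP_i = 1.0662 h (block centres at 0.5, 1.5 h).
Hydrograph peak occurs at t = 4 h, so basin lag t_L = 4 − 1.0662 = 2.93 h.

t_L ≈ 2.93 h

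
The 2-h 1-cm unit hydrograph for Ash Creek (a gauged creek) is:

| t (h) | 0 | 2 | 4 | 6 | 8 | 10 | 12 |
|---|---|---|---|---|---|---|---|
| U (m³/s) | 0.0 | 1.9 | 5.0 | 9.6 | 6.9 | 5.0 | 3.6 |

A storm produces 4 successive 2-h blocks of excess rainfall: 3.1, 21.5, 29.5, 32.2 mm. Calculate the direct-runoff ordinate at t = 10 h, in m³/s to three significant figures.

By discrete convolution, Q_j = Σ (P_i / 10 mm) · U_{j−i}.
At t = 10 h (j=5): Q = (3.1/10)·5.0 + (21.5/10)·6.9 + (29.5/10)·9.6 + (32.2/10)·5.0 = 60.8 m³/s.

Q ≈ 60.8 m³/s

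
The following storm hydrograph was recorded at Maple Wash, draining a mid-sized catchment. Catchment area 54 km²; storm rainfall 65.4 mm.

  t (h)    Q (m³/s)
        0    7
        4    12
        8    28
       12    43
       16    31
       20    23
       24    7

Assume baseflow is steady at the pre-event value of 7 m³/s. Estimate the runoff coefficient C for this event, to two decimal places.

C ≈ 0.42

ΣQ_DR = 102.0 m³/s; V = ΣQ_DR·Δt = 1.469 × 10^6 m³.
Runoff depth d = V / A = 27.20 mm.
C = d / P = 27.20 / 65.4 = 0.42.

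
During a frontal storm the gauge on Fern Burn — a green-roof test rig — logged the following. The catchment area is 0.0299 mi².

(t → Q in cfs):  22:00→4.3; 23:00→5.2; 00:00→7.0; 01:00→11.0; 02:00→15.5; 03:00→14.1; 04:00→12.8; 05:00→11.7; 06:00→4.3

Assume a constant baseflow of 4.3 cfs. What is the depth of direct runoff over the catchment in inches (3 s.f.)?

Direct runoff: 0.0, 0.9, 2.7, 6.7, 11.2, 9.8, 8.5, 7.4, 0.0 cfs; ΣQ_DR = 47.20 cfs.
V = ΣQ_DR · Δt = 47.20 × 3600 s = 1.699 × 10^5 ft³.
Over A = 0.0299 mi², depth = V / A = 2.45 in.

d ≈ 2.45 in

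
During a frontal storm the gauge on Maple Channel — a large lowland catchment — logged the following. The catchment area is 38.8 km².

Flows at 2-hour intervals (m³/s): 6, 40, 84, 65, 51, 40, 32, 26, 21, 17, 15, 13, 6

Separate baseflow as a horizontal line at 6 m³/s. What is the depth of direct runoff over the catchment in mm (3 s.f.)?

Direct runoff: 0.0, 34.0, 78.0, 59.0, 45.0, 34.0, 26.0, 20.0, 15.0, 11.0, 9.0, 7.0, 0.0 m³/s; ΣQ_DR = 338.0 m³/s.
V = ΣQ_DR · Δt = 338.0 × 7200 s = 2.434 × 10^6 m³.
Over A = 38.8 km², depth = V / A = 62.7 mm.

d ≈ 62.7 mm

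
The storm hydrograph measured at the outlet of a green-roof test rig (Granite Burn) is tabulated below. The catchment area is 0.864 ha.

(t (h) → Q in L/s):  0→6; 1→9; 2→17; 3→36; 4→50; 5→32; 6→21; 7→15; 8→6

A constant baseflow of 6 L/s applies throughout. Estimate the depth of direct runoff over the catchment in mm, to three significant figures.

d ≈ 57.5 mm

Direct runoff: 0.0, 3.0, 11.0, 30.0, 44.0, 26.0, 15.0, 9.0, 0.0 L/s; ΣQ_DR = 138.0 L/s.
V = ΣQ_DR · Δt = 138.0 × 3600 s = 4.968 × 10^5 L.
Over A = 0.864 ha, depth = V / A = 57.5 mm.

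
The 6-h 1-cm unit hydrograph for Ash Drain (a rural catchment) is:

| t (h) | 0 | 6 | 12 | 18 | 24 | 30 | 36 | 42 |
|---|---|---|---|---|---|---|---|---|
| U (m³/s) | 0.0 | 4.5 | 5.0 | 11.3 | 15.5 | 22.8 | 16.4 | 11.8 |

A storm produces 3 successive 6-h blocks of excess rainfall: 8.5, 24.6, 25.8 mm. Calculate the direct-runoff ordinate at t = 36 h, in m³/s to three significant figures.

Q ≈ 110 m³/s

By discrete convolution, Q_j = Σ (P_i / 10 mm) · U_{j−i}.
At t = 36 h (j=6): Q = (8.5/10)·16.4 + (24.6/10)·22.8 + (25.8/10)·15.5 = 110 m³/s.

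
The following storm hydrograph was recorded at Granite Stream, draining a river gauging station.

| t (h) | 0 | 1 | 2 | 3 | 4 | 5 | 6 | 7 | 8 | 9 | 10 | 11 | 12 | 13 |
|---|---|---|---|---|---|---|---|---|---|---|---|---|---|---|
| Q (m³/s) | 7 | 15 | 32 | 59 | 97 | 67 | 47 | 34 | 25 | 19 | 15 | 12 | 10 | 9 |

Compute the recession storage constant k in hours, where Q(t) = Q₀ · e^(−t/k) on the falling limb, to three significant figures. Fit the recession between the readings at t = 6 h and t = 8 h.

k ≈ 3.17 h

On the falling limb, Q drops from 47 to 25 m³/s between t = 6 h and t = 8 h (Δt = 2 h).
k = −Δt / ln(Q₂/Q₁) = −2 / ln(25/47) = 3.17 h.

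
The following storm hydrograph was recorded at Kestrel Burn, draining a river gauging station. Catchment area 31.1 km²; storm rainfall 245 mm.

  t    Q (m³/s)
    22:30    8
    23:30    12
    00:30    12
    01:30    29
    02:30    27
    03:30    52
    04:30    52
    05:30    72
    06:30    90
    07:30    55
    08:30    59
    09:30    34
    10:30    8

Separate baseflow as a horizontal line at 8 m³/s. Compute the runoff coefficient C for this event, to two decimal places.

C ≈ 0.19

ΣQ_DR = 406.0 m³/s; V = ΣQ_DR·Δt = 1.462 × 10^6 m³.
Runoff depth d = V / A = 47.00 mm.
C = d / P = 47.00 / 245 = 0.19.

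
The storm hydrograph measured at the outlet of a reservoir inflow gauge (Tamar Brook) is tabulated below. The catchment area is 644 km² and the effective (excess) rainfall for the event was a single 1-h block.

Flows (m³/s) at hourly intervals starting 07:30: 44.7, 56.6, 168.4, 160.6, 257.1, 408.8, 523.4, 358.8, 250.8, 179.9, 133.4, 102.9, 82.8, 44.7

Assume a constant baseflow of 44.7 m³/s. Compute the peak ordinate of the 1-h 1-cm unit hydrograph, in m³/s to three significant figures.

Direct runoff: 0.0, 11.9, 123.7, 115.9, 212.4, 364.1, 478.7, 314.1, 206.1, 135.2, 88.7, 58.2, 38.1, 0.0 m³/s; ΣQ_DR = 2147 m³/s, peak = 478.7 m³/s.
Runoff depth d = ΣQ_DR·Δt / A = 2147 × 3600 / (644 km²) = 12.00 mm.
The 1-cm UH is the DRH scaled by (10 mm)/d, so U_p = 478.7 × 10/12.00 = 399 m³/s.

U_p ≈ 399 m³/s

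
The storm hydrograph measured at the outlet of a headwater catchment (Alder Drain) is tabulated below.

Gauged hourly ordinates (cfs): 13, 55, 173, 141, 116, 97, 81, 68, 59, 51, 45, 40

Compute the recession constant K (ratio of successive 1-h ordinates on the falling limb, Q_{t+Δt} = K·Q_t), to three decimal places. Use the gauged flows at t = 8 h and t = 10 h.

K ≈ 0.873

Using the recession-limb readings at t = 8 h and t = 10 h: Q falls from 59 to 45 cfs over 2 intervals.
K = (Q₂/Q₁)^(1/2) = (45/59)^(1/2) = 0.873.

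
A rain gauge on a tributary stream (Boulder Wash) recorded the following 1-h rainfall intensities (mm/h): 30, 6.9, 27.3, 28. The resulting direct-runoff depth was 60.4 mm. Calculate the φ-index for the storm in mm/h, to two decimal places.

Only the 3 blocks with intensity above φ contribute runoff: 30, 27.3, 28 mm/h.
Σ(I−φ)·Δt = d  ⇒  (30+27.3+28 − 3φ)·1 = 60.4
φ = (85.30 − 60.4/1) / 3 = 8.30 mm/h.

φ ≈ 8.30 mm/h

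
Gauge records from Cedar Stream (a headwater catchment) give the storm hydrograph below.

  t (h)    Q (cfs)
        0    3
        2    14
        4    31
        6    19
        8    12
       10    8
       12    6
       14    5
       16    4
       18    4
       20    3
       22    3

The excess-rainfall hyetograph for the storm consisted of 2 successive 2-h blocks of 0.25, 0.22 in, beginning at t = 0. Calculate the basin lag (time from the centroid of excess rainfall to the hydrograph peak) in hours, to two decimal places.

t_L ≈ 2.06 h

Centroid of excess rainfall: t_c = Σ P_i·t̄_i / ΣP_i = 1.9362 h (block centres at 1, 3 h).
Hydrograph peak occurs at t = 4 h, so basin lag t_L = 4 − 1.9362 = 2.06 h.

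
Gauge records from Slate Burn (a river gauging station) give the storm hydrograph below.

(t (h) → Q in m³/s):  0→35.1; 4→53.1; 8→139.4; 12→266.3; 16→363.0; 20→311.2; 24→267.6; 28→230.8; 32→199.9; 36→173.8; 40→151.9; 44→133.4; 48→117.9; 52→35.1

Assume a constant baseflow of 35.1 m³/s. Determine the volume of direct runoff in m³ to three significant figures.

Direct-runoff ordinates (Q − Q_b): 0.0, 18.0, 104.3, 231.2, 327.9, 276.1, 232.5, 195.7, 164.8, 138.7, 116.8, 98.3, 82.8, 0.0 m³/s.
ΣQ_DR = 1987 m³/s.
With Δt = 4 h = 14400 s, V = ΣQ_DR · Δt = 1987 × 14400 = 2.86 × 10^7 m³.

V ≈ 2.86 × 10^7 m³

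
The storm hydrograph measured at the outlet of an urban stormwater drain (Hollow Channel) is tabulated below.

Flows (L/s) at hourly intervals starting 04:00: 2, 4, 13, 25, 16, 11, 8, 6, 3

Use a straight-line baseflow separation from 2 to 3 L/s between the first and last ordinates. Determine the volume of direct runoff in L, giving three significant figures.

V ≈ 2.36 × 10^5 L

Direct-runoff ordinates (Q − Q_b): 0.00, 1.88, 10.75, 22.62, 13.50, 8.38, 5.25, 3.12, 0.00 L/s.
ΣQ_DR = 65.50 L/s.
With Δt = 1 h = 3600 s, V = ΣQ_DR · Δt = 65.50 × 3600 = 2.36 × 10^5 L.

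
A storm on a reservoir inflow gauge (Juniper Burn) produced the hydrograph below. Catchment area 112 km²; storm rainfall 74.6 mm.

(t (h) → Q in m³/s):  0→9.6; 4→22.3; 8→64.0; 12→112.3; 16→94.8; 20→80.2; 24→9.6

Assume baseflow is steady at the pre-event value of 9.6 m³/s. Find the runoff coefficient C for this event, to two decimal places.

C ≈ 0.56

ΣQ_DR = 325.6 m³/s; V = ΣQ_DR·Δt = 4.689 × 10^6 m³.
Runoff depth d = V / A = 41.86 mm.
C = d / P = 41.86 / 74.6 = 0.56.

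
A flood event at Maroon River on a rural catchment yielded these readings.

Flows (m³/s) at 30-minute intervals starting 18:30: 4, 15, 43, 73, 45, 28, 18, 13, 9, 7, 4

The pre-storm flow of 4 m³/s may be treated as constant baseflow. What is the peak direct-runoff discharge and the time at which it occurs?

Q_p = 69.0 m³/s at t = 20:00

Subtracting baseflow gives direct-runoff ordinates: 0.0, 11.0, 39.0, 69.0, 41.0, 24.0, 14.0, 9.0, 5.0, 3.0, 0.0 m³/s.
The maximum is 69.0 m³/s, occurring at the reading for t = 20:00.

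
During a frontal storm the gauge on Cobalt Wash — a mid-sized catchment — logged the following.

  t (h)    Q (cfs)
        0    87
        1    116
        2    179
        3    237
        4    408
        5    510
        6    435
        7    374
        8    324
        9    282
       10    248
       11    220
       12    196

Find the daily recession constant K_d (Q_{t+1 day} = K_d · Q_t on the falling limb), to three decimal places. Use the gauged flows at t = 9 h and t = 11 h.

K_d ≈ 0.051

Between t = 9 h and t = 11 h the flow falls from 282 to 220 cfs over 2×1 h = 2 h.
Per-interval ratio K = (220/282)^(1/2) = 0.8833; K_d = K^(24/1) = 0.051.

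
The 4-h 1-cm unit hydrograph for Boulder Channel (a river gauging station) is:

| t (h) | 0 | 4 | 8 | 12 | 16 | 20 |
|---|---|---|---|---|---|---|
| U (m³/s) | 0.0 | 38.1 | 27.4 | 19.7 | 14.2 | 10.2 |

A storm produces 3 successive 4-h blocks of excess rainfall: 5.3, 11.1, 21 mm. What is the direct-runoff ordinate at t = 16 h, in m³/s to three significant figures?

By discrete convolution, Q_j = Σ (P_i / 10 mm) · U_{j−i}.
At t = 16 h (j=4): Q = (5.3/10)·14.2 + (11.1/10)·19.7 + (21/10)·27.4 = 86.9 m³/s.

Q ≈ 86.9 m³/s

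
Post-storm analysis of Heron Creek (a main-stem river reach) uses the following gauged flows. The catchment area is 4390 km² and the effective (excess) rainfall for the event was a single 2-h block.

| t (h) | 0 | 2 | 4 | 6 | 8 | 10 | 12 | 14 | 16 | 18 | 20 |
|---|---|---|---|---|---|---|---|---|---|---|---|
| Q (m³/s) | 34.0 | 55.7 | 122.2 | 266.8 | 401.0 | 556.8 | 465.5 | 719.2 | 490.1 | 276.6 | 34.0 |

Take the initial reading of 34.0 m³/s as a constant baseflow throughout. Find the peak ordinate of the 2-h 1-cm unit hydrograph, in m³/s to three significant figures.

Direct runoff: 0.0, 21.7, 88.2, 232.8, 367.0, 522.8, 431.5, 685.2, 456.1, 242.6, 0.0 m³/s; ΣQ_DR = 3048 m³/s, peak = 685.2 m³/s.
Runoff depth d = ΣQ_DR·Δt / A = 3048 × 7200 / (4390 km²) = 4.999 mm.
The 1-cm UH is the DRH scaled by (10 mm)/d, so U_p = 685.2 × 10/4.999 = 1370 m³/s.

U_p ≈ 1370 m³/s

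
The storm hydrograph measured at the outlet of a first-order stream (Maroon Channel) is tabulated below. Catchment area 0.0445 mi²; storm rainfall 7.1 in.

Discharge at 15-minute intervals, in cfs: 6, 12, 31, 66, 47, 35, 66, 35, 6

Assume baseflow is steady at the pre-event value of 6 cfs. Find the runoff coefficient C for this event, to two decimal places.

C ≈ 0.31

ΣQ_DR = 250.0 cfs; V = ΣQ_DR·Δt = 2.250 × 10^5 ft³.
Runoff depth d = V / A = 2.176 in.
C = d / P = 2.176 / 7.1 = 0.31.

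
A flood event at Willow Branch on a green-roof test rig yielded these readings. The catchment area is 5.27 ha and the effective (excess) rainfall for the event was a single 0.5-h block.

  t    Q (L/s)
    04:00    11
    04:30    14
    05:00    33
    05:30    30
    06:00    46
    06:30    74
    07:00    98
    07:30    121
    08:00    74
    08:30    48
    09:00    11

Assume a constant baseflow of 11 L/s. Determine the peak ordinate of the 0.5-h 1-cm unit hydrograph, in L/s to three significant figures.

U_p ≈ 73.4 L/s

Direct runoff: 0.0, 3.0, 22.0, 19.0, 35.0, 63.0, 87.0, 110.0, 63.0, 37.0, 0.0 L/s; ΣQ_DR = 439.0 L/s, peak = 110.0 L/s.
Runoff depth d = ΣQ_DR·Δt / A = 439.0 × 1800 / (5.27 ha) = 14.99 mm.
The 1-cm UH is the DRH scaled by (10 mm)/d, so U_p = 110.0 × 10/14.99 = 73.4 L/s.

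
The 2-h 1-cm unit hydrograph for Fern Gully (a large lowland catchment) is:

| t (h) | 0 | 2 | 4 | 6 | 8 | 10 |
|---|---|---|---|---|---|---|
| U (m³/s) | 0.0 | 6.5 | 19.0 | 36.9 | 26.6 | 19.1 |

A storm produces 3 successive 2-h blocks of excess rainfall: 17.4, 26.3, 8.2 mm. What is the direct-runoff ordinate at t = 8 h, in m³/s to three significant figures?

By discrete convolution, Q_j = Σ (P_i / 10 mm) · U_{j−i}.
At t = 8 h (j=4): Q = (17.4/10)·26.6 + (26.3/10)·36.9 + (8.2/10)·19.0 = 159 m³/s.

Q ≈ 159 m³/s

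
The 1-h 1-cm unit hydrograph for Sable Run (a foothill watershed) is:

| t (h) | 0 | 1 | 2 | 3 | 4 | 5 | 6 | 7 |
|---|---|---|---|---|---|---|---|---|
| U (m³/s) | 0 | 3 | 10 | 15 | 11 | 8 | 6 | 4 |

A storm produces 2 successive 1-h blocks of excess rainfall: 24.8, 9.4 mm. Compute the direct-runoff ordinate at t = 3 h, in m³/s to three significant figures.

By discrete convolution, Q_j = Σ (P_i / 10 mm) · U_{j−i}.
At t = 3 h (j=3): Q = (24.8/10)·15 + (9.4/10)·10 = 46.6 m³/s.

Q ≈ 46.6 m³/s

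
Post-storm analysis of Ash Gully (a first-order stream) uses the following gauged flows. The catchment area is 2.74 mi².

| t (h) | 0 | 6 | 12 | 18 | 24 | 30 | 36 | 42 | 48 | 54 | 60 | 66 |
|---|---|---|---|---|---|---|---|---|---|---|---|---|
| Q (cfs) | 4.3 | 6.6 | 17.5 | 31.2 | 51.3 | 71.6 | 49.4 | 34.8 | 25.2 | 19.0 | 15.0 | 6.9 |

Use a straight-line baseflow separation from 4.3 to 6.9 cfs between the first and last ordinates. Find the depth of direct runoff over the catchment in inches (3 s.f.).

Direct runoff: 0.00, 2.06, 12.73, 26.19, 46.05, 66.12, 43.68, 28.85, 19.01, 12.57, 8.34, 0.00 cfs; ΣQ_DR = 265.6 cfs.
V = ΣQ_DR · Δt = 265.6 × 21600 s = 5.737 × 10^6 ft³.
Over A = 2.74 mi², depth = V / A = 0.901 in.

d ≈ 0.901 in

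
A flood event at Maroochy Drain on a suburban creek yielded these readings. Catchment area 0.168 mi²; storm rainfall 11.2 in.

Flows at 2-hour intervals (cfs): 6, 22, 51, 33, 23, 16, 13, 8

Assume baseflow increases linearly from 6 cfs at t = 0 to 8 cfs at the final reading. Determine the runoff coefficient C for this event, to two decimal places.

ΣQ_DR = 116.0 cfs; V = ΣQ_DR·Δt = 8.352 × 10^5 ft³.
Runoff depth d = V / A = 2.140 in.
C = d / P = 2.140 / 11.2 = 0.19.

C ≈ 0.19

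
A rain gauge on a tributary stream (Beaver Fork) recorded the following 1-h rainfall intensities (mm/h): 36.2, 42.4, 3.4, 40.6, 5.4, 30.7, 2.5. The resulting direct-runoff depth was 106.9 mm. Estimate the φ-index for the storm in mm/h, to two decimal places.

Only the 4 blocks with intensity above φ contribute runoff: 36.2, 42.4, 40.6, 30.7 mm/h.
Σ(I−φ)·Δt = d  ⇒  (36.2+42.4+40.6+30.7 − 4φ)·1 = 106.9
φ = (149.9 − 106.9/1) / 4 = 10.75 mm/h.

φ ≈ 10.75 mm/h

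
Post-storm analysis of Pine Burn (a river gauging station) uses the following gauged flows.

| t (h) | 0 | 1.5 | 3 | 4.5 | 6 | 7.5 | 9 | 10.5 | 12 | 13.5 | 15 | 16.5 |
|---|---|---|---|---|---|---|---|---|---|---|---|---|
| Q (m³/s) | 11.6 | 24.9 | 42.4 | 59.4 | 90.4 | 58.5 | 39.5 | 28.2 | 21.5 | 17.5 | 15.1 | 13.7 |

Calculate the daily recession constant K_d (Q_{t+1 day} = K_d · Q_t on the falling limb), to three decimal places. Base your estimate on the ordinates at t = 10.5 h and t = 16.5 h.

Between t = 10.5 h and t = 16.5 h the flow falls from 28.2 to 13.7 m³/s over 4×1.5 h = 6 h.
Per-interval ratio K = (13.7/28.2)^(1/4) = 0.8349; K_d = K^(24/1.5) = 0.056.

K_d ≈ 0.056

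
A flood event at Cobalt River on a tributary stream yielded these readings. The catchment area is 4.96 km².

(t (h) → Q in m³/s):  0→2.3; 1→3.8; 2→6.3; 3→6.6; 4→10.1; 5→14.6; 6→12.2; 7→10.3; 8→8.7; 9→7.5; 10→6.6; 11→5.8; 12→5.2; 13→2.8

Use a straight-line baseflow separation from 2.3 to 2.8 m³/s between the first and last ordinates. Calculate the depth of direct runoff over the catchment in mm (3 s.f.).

d ≈ 48.7 mm

Direct runoff: 0.00, 1.46, 3.92, 4.18, 7.65, 12.11, 9.67, 7.73, 6.09, 4.85, 3.92, 3.08, 2.44, 0.00 m³/s; ΣQ_DR = 67.10 m³/s.
V = ΣQ_DR · Δt = 67.10 × 3600 s = 2.416 × 10^5 m³.
Over A = 4.96 km², depth = V / A = 48.7 mm.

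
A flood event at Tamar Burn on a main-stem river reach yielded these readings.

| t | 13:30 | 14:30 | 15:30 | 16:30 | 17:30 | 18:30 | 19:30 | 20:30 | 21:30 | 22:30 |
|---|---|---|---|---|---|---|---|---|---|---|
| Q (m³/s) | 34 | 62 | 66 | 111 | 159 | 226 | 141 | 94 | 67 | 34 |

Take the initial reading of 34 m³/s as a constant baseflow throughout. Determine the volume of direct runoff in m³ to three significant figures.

V ≈ 2.35 × 10^6 m³

Direct-runoff ordinates (Q − Q_b): 0.0, 28.0, 32.0, 77.0, 125.0, 192.0, 107.0, 60.0, 33.0, 0.0 m³/s.
ΣQ_DR = 654.0 m³/s.
With Δt = 1 h = 3600 s, V = ΣQ_DR · Δt = 654.0 × 3600 = 2.35 × 10^6 m³.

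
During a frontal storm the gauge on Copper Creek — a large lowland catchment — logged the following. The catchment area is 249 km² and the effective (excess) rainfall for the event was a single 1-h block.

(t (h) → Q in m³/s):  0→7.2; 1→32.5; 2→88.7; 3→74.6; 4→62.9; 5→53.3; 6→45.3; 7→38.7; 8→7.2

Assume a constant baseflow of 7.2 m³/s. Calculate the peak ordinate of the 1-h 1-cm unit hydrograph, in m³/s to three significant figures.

Direct runoff: 0.0, 25.3, 81.5, 67.4, 55.7, 46.1, 38.1, 31.5, 0.0 m³/s; ΣQ_DR = 345.6 m³/s, peak = 81.5 m³/s.
Runoff depth d = ΣQ_DR·Δt / A = 345.6 × 3600 / (249 km²) = 4.997 mm.
The 1-cm UH is the DRH scaled by (10 mm)/d, so U_p = 81.5 × 10/4.997 = 163 m³/s.

U_p ≈ 163 m³/s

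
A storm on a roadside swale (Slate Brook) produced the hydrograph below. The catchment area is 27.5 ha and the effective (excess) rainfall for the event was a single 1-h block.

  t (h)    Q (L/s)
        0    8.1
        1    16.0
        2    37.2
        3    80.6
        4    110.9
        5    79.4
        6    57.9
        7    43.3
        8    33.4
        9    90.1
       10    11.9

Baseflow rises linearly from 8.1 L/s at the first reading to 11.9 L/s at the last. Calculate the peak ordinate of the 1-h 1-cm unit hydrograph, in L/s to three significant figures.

U_p ≈ 169 L/s

Direct runoff: 0.00, 7.52, 28.34, 71.36, 101.28, 69.40, 47.52, 32.54, 22.26, 78.58, 0.00 L/s; ΣQ_DR = 458.8 L/s, peak = 101.28 L/s.
Runoff depth d = ΣQ_DR·Δt / A = 458.8 × 3600 / (27.5 ha) = 6.006 mm.
The 1-cm UH is the DRH scaled by (10 mm)/d, so U_p = 101.28 × 10/6.006 = 169 L/s.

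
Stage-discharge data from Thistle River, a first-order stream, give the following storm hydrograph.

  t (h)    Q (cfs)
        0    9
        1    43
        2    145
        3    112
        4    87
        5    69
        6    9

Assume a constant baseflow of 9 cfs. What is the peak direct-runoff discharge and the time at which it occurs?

Q_p = 136.0 cfs at t = 2 h

Subtracting baseflow gives direct-runoff ordinates: 0.0, 34.0, 136.0, 103.0, 78.0, 60.0, 0.0 cfs.
The maximum is 136.0 cfs, occurring at the reading for t = 2 h.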